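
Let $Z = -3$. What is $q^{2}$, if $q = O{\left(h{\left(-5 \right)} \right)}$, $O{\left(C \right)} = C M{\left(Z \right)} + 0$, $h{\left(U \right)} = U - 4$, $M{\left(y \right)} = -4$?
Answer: $1296$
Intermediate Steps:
$h{\left(U \right)} = -4 + U$
$O{\left(C \right)} = - 4 C$ ($O{\left(C \right)} = C \left(-4\right) + 0 = - 4 C + 0 = - 4 C$)
$q = 36$ ($q = - 4 \left(-4 - 5\right) = \left(-4\right) \left(-9\right) = 36$)
$q^{2} = 36^{2} = 1296$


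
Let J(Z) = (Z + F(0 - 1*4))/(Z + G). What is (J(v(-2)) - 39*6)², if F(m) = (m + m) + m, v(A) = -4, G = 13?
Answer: 4502884/81 ≈ 55591.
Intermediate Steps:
F(m) = 3*m (F(m) = 2*m + m = 3*m)
J(Z) = (-12 + Z)/(13 + Z) (J(Z) = (Z + 3*(0 - 1*4))/(Z + 13) = (Z + 3*(0 - 4))/(13 + Z) = (Z + 3*(-4))/(13 + Z) = (Z - 12)/(13 + Z) = (-12 + Z)/(13 + Z))
(J(v(-2)) - 39*6)² = ((-12 - 4)/(13 - 4) - 39*6)² = (-16/9 - 234)² = (-2122/9)² = 4502884/81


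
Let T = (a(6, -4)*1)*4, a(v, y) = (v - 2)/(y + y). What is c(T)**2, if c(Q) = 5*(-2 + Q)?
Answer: 400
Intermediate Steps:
a(v, y) = (-2 + v)/(2*y) (a(v, y) = (-2 + v)/((2*y)) = (-2 + v)*(1/(2*y)) = (-2 + v)/(2*y))
T = -2 (T = (((1/2)*(-2 + 6)/(-4))*1)*4 = (((1/2)*(-1/4)*4)*1)*4 = -1/2*1*4 = -1/2*4 = -2)
c(Q) = -10 + 5*Q
c(T)**2 = (-10 + 5*(-2))**2 = (-10 - 10)**2 = (-20)**2 = 400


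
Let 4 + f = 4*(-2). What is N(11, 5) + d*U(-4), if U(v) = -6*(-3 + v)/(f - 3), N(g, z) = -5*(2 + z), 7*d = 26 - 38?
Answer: -151/5 ≈ -30.200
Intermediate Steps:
d = -12/7 (d = (26 - 38)/7 = (⅐)*(-12) = -12/7 ≈ -1.7143)
f = -12 (f = -4 + 4*(-2) = -4 - 8 = -12)
N(g, z) = -10 - 5*z
U(v) = -6/5 + 2*v/5 (U(v) = -6*(-3 + v)/(-12 - 3) = -(6/5 - 2*v/5) = -6*(⅕ - v/15) = -6/5 + 2*v/5)
N(11, 5) + d*U(-4) = (-10 - 5*5) - 12*(-6/5 + (⅖)*(-4))/7 = (-10 - 25) - 12*(-6/5 - 8/5)/7 = -35 - 12/7*(-14/5) = -35 + 24/5 = -151/5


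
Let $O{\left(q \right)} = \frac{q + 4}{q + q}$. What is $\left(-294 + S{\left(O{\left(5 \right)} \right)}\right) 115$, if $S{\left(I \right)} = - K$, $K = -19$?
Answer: $-31625$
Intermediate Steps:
$O{\left(q \right)} = \frac{4 + q}{2 q}$
$S{\left(I \right)} = 19$ ($S{\left(I \right)} = \left(-1\right) \left(-19\right) = 19$)
$\left(-294 + S{\left(O{\left(5 \right)} \right)}\right) 115 = \left(-294 + 19\right) 115 = \left(-275\right) 115 = -31625$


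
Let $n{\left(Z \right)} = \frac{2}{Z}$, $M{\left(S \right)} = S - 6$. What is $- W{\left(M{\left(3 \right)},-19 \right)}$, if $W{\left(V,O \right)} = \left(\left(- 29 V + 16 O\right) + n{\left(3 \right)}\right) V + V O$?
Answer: $-706$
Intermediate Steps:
$M{\left(S \right)} = -6 + S$ ($M{\left(S \right)} = S - 6 = -6 + S$)
$W{\left(V,O \right)} = O V + V \left(\frac{2}{3} - 29 V + 16 O\right)$ ($W{\left(V,O \right)} = \left(\left(- 29 V + 16 O\right) + \frac{2}{3}\right) V + V O = \left(\left(- 29 V + 16 O\right) + 2 \cdot \frac{1}{3}\right) V + O V = \left(\left(- 29 V + 16 O\right) + \frac{2}{3}\right) V + O V = \left(\frac{2}{3} - 29 V + 16 O\right) V + O V = V \left(\frac{2}{3} - 29 V + 16 O\right) + O V = O V + V \left(\frac{2}{3} - 29 V + 16 O\right)$)
$- W{\left(M{\left(3 \right)},-19 \right)} = - \frac{\left(-6 + 3\right) \left(2 - 87 \left(-6 + 3\right) + 51 \left(-19\right)\right)}{3} = - \frac{\left(-3\right) \left(2 - -261 - 969\right)}{3} = - \frac{\left(-3\right) \left(2 + 261 - 969\right)}{3} = - \frac{\left(-3\right) \left(-706\right)}{3} = \left(-1\right) 706 = -706$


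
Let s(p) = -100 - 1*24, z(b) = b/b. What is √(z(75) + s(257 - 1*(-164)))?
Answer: I*√123 ≈ 11.091*I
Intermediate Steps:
z(b) = 1
s(p) = -124 (s(p) = -100 - 24 = -124)
√(z(75) + s(257 - 1*(-164))) = √(1 - 124) = √(-123) = I*√123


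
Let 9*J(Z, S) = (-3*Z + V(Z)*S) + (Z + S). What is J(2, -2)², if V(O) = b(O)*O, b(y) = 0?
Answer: 4/9 ≈ 0.44444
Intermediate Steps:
V(O) = 0 (V(O) = 0*O = 0)
J(Z, S) = -2*Z/9 + S/9 (J(Z, S) = ((-3*Z + 0*S) + (Z + S))/9 = ((-3*Z + 0) + (S + Z))/9 = (-3*Z + (S + Z))/9 = (S - 2*Z)/9 = -2*Z/9 + S/9)
J(2, -2)² = (-2/9*2 + (⅑)*(-2))² = (-4/9 - 2/9)² = (-⅔)² = 4/9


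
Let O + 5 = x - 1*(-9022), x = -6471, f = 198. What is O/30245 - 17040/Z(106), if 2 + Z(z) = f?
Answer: -128718946/1482005 ≈ -86.855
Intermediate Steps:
Z(z) = 196 (Z(z) = -2 + 198 = 196)
O = 2546 (O = -5 + (-6471 - 1*(-9022)) = -5 + (-6471 + 9022) = -5 + 2551 = 2546)
O/30245 - 17040/Z(106) = 2546/30245 - 17040/196 = 2546*(1/30245) - 17040*1/196 = 2546/30245 - 4260/49 = -128718946/1482005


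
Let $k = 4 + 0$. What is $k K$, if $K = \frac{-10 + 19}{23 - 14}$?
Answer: $4$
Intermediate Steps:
$k = 4$
$K = 1$ ($K = \frac{9}{9} = 9 \cdot \frac{1}{9} = 1$)
$k K = 4 \cdot 1 = 4$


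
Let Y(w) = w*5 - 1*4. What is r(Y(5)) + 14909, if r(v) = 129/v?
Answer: 104406/7 ≈ 14915.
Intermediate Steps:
Y(w) = -4 + 5*w (Y(w) = 5*w - 4 = -4 + 5*w)
r(Y(5)) + 14909 = 129/(-4 + 5*5) + 14909 = 129/(-4 + 25) + 14909 = 129/21 + 14909 = 129*(1/21) + 14909 = 43/7 + 14909 = 104406/7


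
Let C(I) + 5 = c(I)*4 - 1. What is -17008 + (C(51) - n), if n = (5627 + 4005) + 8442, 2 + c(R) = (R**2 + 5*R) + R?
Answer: -23468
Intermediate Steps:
c(R) = -2 + R**2 + 6*R (c(R) = -2 + ((R**2 + 5*R) + R) = -2 + (R**2 + 6*R) = -2 + R**2 + 6*R)
C(I) = -14 + 4*I**2 + 24*I (C(I) = -5 + ((-2 + I**2 + 6*I)*4 - 1) = -5 + ((-8 + 4*I**2 + 24*I) - 1) = -5 + (-9 + 4*I**2 + 24*I) = -14 + 4*I**2 + 24*I)
n = 18074 (n = 9632 + 8442 = 18074)
-17008 + (C(51) - n) = -17008 + ((-14 + 4*51**2 + 24*51) - 1*18074) = -17008 + ((-14 + 4*2601 + 1224) - 18074) = -17008 + ((-14 + 10404 + 1224) - 18074) = -17008 + (11614 - 18074) = -17008 - 6460 = -23468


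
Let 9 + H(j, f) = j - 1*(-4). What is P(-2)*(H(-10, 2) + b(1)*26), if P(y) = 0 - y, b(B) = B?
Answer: 22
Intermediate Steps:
H(j, f) = -5 + j (H(j, f) = -9 + (j - 1*(-4)) = -9 + (j + 4) = -9 + (4 + j) = -5 + j)
P(y) = -y
P(-2)*(H(-10, 2) + b(1)*26) = (-1*(-2))*((-5 - 10) + 1*26) = 2*(-15 + 26) = 2*11 = 22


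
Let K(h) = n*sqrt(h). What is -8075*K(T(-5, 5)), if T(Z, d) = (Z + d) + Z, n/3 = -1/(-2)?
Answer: -24225*I*sqrt(5)/2 ≈ -27084.0*I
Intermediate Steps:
n = 3/2 (n = 3*(-1/(-2)) = 3*(-1*(-1/2)) = 3*(1/2) = 3/2 ≈ 1.5000)
T(Z, d) = d + 2*Z
K(h) = 3*sqrt(h)/2
-8075*K(T(-5, 5)) = -24225*sqrt(5 + 2*(-5))/2 = -24225*sqrt(5 - 10)/2 = -24225*sqrt(-5)/2 = -24225*I*sqrt(5)/2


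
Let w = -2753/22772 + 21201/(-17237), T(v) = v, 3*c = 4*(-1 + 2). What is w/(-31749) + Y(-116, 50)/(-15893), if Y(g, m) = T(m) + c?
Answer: -11075376413747/3474752974234564 ≈ -0.0031874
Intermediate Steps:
c = 4/3 (c = (4*(-1 + 2))/3 = (4*1)/3 = (1/3)*4 = 4/3 ≈ 1.3333)
w = -530242633/392520964 (w = -2753*1/22772 + 21201*(-1/17237) = -2753/22772 - 21201/17237 = -530242633/392520964 ≈ -1.3509)
Y(g, m) = 4/3 + m (Y(g, m) = m + 4/3 = 4/3 + m)
w/(-31749) + Y(-116, 50)/(-15893) = -530242633/392520964/(-31749) + (4/3 + 50)/(-15893) = -530242633/392520964*(-1/31749) + (154/3)*(-1/15893) = 27907507/655902530844 - 154/47679 = -11075376413747/3474752974234564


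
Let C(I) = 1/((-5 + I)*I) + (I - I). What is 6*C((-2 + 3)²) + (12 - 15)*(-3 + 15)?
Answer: -75/2 ≈ -37.500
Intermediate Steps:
C(I) = 1/(I*(-5 + I)) (C(I) = 1/(I*(-5 + I)) + 0 = 1/(I*(-5 + I)))
6*C((-2 + 3)²) + (12 - 15)*(-3 + 15) = 6*(1/(((-2 + 3)²)*(-5 + (-2 + 3)²))) + (12 - 15)*(-3 + 15) = 6*(1/((1²)*(-5 + 1²))) - 3*12 = 6*(1/(1*(-5 + 1))) - 36 = 6*(1/(-4)) - 36 = 6*(1*(-¼)) - 36 = 6*(-¼) - 36 = -3/2 - 36 = -75/2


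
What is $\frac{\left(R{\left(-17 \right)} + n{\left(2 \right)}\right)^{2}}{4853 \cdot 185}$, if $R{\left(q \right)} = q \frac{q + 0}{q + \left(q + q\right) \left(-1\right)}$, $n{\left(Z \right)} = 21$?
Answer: $\frac{1444}{897805} \approx 0.0016084$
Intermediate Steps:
$R{\left(q \right)} = - q$ ($R{\left(q \right)} = q \frac{q}{q + 2 q \left(-1\right)} = q \frac{q}{q - 2 q} = q \frac{q}{\left(-1\right) q} = q q \left(- \frac{1}{q}\right) = q \left(-1\right) = - q$)
$\frac{\left(R{\left(-17 \right)} + n{\left(2 \right)}\right)^{2}}{4853 \cdot 185} = \frac{\left(\left(-1\right) \left(-17\right) + 21\right)^{2}}{4853 \cdot 185} = \frac{\left(17 + 21\right)^{2}}{897805} = 38^{2} \cdot \frac{1}{897805} = 1444 \cdot \frac{1}{897805} = \frac{1444}{897805}$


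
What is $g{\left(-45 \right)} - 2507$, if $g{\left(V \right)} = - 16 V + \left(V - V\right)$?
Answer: $-1787$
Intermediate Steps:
$g{\left(V \right)} = - 16 V$ ($g{\left(V \right)} = - 16 V + 0 = - 16 V$)
$g{\left(-45 \right)} - 2507 = \left(-16\right) \left(-45\right) - 2507 = 720 - 2507 = -1787$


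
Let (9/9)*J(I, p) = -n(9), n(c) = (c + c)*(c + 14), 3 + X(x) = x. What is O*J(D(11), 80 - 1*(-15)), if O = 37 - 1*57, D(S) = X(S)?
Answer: 8280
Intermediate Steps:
X(x) = -3 + x
D(S) = -3 + S
n(c) = 2*c*(14 + c) (n(c) = (2*c)*(14 + c) = 2*c*(14 + c))
O = -20 (O = 37 - 57 = -20)
J(I, p) = -414 (J(I, p) = -2*9*(14 + 9) = -2*9*23 = -1*414 = -414)
O*J(D(11), 80 - 1*(-15)) = -20*(-414) = 8280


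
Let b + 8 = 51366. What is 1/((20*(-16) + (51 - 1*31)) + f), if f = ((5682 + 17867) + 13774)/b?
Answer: -51358/15370077 ≈ -0.0033414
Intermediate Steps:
b = 51358 (b = -8 + 51366 = 51358)
f = 37323/51358 (f = ((5682 + 17867) + 13774)/51358 = (23549 + 13774)*(1/51358) = 37323*(1/51358) = 37323/51358 ≈ 0.72672)
1/((20*(-16) + (51 - 1*31)) + f) = 1/((20*(-16) + (51 - 1*31)) + 37323/51358) = 1/((-320 + (51 - 31)) + 37323/51358) = 1/((-320 + 20) + 37323/51358) = 1/(-300 + 37323/51358) = 1/(-15370077/51358) = -51358/15370077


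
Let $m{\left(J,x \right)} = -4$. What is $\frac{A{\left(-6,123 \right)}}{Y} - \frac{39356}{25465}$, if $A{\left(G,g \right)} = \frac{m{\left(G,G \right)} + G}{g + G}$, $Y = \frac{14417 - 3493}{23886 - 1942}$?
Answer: $- \frac{1074793424}{625904235} \approx -1.7172$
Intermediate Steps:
$Y = \frac{2731}{5486}$ ($Y = \frac{10924}{21944} = 10924 \cdot \frac{1}{21944} = \frac{2731}{5486} \approx 0.49781$)
$A{\left(G,g \right)} = \frac{-4 + G}{G + g}$ ($A{\left(G,g \right)} = \frac{-4 + G}{g + G} = \frac{-4 + G}{G + g}$)
$\frac{A{\left(-6,123 \right)}}{Y} - \frac{39356}{25465} = \frac{\frac{1}{-6 + 123} \left(-4 - 6\right)}{\frac{2731}{5486}} - \frac{39356}{25465} = \frac{1}{117} \left(-10\right) \frac{5486}{2731} - \frac{39356}{25465} = \left(- \frac{10}{117}\right) \frac{5486}{2731} - \frac{39356}{25465} = - \frac{4220}{24579} - \frac{39356}{25465} = - \frac{1074793424}{625904235}$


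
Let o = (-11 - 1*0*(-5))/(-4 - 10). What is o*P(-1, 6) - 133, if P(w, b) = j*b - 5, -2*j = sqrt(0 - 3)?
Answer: -1917/14 - 33*I*sqrt(3)/14 ≈ -136.93 - 4.0827*I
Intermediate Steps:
j = -I*sqrt(3)/2 (j = -sqrt(0 - 3)/2 = -I*sqrt(3)/2 ≈ -0.86602*I)
P(w, b) = -5 - I*b*sqrt(3)/2 (P(w, b) = (-I*sqrt(3)/2)*b - 5 = -I*b*sqrt(3)/2 - 5 = -5 - I*b*sqrt(3)/2)
o = 11/14 (o = (-11 + 0*(-5))/(-14) = (-11 + 0)*(-1/14) = -11*(-1/14) = 11/14 ≈ 0.78571)
o*P(-1, 6) - 133 = 11*(-5 - 1/2*I*6*sqrt(3))/14 - 133 = 11*(-5 - 3*I*sqrt(3))/14 - 133 = (-55/14 - 33*I*sqrt(3)/14) - 133 = -1917/14 - 33*I*sqrt(3)/14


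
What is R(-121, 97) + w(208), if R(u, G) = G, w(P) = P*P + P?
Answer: 43569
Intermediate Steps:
w(P) = P + P² (w(P) = P² + P = P + P²)
R(-121, 97) + w(208) = 97 + 208*(1 + 208) = 97 + 208*209 = 97 + 43472 = 43569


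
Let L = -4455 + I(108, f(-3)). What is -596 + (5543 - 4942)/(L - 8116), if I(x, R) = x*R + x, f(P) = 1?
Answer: -7364181/12355 ≈ -596.05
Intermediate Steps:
I(x, R) = x + R*x (I(x, R) = R*x + x = x + R*x)
L = -4239 (L = -4455 + 108*(1 + 1) = -4455 + 108*2 = -4455 + 216 = -4239)
-596 + (5543 - 4942)/(L - 8116) = -596 + (5543 - 4942)/(-4239 - 8116) = -596 + 601/(-12355) = -596 + 601*(-1/12355) = -596 - 601/12355 = -7364181/12355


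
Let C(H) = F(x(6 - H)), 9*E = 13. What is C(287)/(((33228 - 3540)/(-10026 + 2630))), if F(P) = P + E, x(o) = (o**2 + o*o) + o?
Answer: -1311663959/33399 ≈ -39273.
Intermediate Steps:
E = 13/9 (E = (1/9)*13 = 13/9 ≈ 1.4444)
x(o) = o + 2*o**2 (x(o) = (o**2 + o**2) + o = 2*o**2 + o = o + 2*o**2)
F(P) = 13/9 + P (F(P) = P + 13/9 = 13/9 + P)
C(H) = 13/9 + (6 - H)*(13 - 2*H) (C(H) = 13/9 + (6 - H)*(1 + 2*(6 - H)) = 13/9 + (6 - H)*(1 + (12 - 2*H)) = 13/9 + (6 - H)*(13 - 2*H))
C(287)/(((33228 - 3540)/(-10026 + 2630))) = (715/9 - 25*287 + 2*287**2)/(((33228 - 3540)/(-10026 + 2630))) = (715/9 - 7175 + 2*82369)/((29688/(-7396))) = (715/9 - 7175 + 164738)/((29688*(-1/7396))) = 1418782/(9*(-7422/1849)) = (1418782/9)*(-1849/7422) = -1311663959/33399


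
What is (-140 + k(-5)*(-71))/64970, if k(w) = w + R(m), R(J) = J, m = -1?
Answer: 143/32485 ≈ 0.0044020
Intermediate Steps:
k(w) = -1 + w (k(w) = w - 1 = -1 + w)
(-140 + k(-5)*(-71))/64970 = (-140 + (-1 - 5)*(-71))/64970 = (-140 - 6*(-71))*(1/64970) = (-140 + 426)*(1/64970) = 286*(1/64970) = 143/32485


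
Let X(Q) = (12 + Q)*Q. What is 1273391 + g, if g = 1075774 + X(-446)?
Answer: 2542729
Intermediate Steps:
X(Q) = Q*(12 + Q)
g = 1269338 (g = 1075774 - 446*(12 - 446) = 1075774 - 446*(-434) = 1075774 + 193564 = 1269338)
1273391 + g = 1273391 + 1269338 = 2542729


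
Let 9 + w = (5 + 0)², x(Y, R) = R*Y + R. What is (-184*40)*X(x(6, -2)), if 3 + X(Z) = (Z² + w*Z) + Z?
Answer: 331200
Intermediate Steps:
x(Y, R) = R + R*Y
w = 16 (w = -9 + (5 + 0)² = -9 + 5² = -9 + 25 = 16)
X(Z) = -3 + Z² + 17*Z (X(Z) = -3 + ((Z² + 16*Z) + Z) = -3 + (Z² + 17*Z) = -3 + Z² + 17*Z)
(-184*40)*X(x(6, -2)) = (-184*40)*(-3 + (-2*(1 + 6))² + 17*(-2*(1 + 6))) = -7360*(-3 + (-2*7)² + 17*(-2*7)) = -7360*(-3 + (-14)² + 17*(-14)) = -7360*(-3 + 196 - 238) = -7360*(-45) = 331200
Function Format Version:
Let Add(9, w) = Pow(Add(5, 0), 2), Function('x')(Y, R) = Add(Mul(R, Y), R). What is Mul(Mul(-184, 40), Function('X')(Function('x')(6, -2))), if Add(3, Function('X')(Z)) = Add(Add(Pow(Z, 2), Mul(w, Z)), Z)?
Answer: 331200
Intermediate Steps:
Function('x')(Y, R) = Add(R, Mul(R, Y))
w = 16 (w = Add(-9, Pow(Add(5, 0), 2)) = Add(-9, Pow(5, 2)) = Add(-9, 25) = 16)
Function('X')(Z) = Add(-3, Pow(Z, 2), Mul(17, Z)) (Function('X')(Z) = Add(-3, Add(Add(Pow(Z, 2), Mul(16, Z)), Z)) = Add(-3, Add(Pow(Z, 2), Mul(17, Z))) = Add(-3, Pow(Z, 2), Mul(17, Z)))
Mul(Mul(-184, 40), Function('X')(Function('x')(6, -2))) = Mul(Mul(-184, 40), Add(-3, Pow(Mul(-2, Add(1, 6)), 2), Mul(17, Mul(-2, Add(1, 6))))) = Mul(-7360, Add(-3, Pow(Mul(-2, 7), 2), Mul(17, Mul(-2, 7)))) = Mul(-7360, Add(-3, Pow(-14, 2), Mul(17, -14))) = Mul(-7360, Add(-3, 196, -238)) = Mul(-7360, -45) = 331200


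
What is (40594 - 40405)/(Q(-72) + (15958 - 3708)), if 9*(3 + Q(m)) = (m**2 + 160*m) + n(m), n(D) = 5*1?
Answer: 1701/103892 ≈ 0.016373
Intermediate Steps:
n(D) = 5
Q(m) = -22/9 + m**2/9 + 160*m/9 (Q(m) = -3 + ((m**2 + 160*m) + 5)/9 = -3 + (5 + m**2 + 160*m)/9 = -3 + (5/9 + m**2/9 + 160*m/9) = -22/9 + m**2/9 + 160*m/9)
(40594 - 40405)/(Q(-72) + (15958 - 3708)) = (40594 - 40405)/((-22/9 + (1/9)*(-72)**2 + (160/9)*(-72)) + (15958 - 3708)) = 189/((-22/9 + (1/9)*5184 - 1280) + 12250) = 189/((-22/9 + 576 - 1280) + 12250) = 189/(-6358/9 + 12250) = 189/(103892/9) = 189*(9/103892) = 1701/103892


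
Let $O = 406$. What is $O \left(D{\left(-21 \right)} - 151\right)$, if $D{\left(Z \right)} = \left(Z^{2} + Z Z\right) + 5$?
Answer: $298816$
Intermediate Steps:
$D{\left(Z \right)} = 5 + 2 Z^{2}$ ($D{\left(Z \right)} = \left(Z^{2} + Z^{2}\right) + 5 = 2 Z^{2} + 5 = 5 + 2 Z^{2}$)
$O \left(D{\left(-21 \right)} - 151\right) = 406 \left(\left(5 + 2 \left(-21\right)^{2}\right) - 151\right) = 406 \left(\left(5 + 2 \cdot 441\right) - 151\right) = 406 \left(\left(5 + 882\right) - 151\right) = 406 \left(887 - 151\right) = 406 \cdot 736 = 298816$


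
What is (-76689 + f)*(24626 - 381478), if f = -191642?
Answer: 95754454012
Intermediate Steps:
(-76689 + f)*(24626 - 381478) = (-76689 - 191642)*(24626 - 381478) = -268331*(-356852) = 95754454012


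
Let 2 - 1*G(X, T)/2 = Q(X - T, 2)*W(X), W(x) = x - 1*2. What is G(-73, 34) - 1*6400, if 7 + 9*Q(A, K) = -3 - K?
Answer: -6596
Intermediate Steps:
Q(A, K) = -10/9 - K/9 (Q(A, K) = -7/9 + (-3 - K)/9 = -7/9 + (-⅓ - K/9) = -10/9 - K/9)
W(x) = -2 + x (W(x) = x - 2 = -2 + x)
G(X, T) = -4/3 + 8*X/3 (G(X, T) = 4 - 2*(-10/9 - ⅑*2)*(-2 + X) = 4 - 2*(-10/9 - 2/9)*(-2 + X) = 4 - (-8)*(-2 + X)/3 = 4 - 2*(8/3 - 4*X/3) = 4 + (-16/3 + 8*X/3) = -4/3 + 8*X/3)
G(-73, 34) - 1*6400 = (-4/3 + (8/3)*(-73)) - 1*6400 = (-4/3 - 584/3) - 6400 = -196 - 6400 = -6596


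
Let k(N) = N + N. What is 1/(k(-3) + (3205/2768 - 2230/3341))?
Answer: -9247888/50952063 ≈ -0.18150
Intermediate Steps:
k(N) = 2*N
1/(k(-3) + (3205/2768 - 2230/3341)) = 1/(2*(-3) + (3205/2768 - 2230/3341)) = 1/(-6 + (3205*(1/2768) - 2230*1/3341)) = 1/(-6 + (3205/2768 - 2230/3341)) = 1/(-6 + 4535265/9247888) = 1/(-50952063/9247888) = -9247888/50952063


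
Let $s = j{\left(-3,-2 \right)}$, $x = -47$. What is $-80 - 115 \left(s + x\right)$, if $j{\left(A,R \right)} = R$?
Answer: $5555$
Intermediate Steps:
$s = -2$
$-80 - 115 \left(s + x\right) = -80 - 115 \left(-2 - 47\right) = -80 - -5635 = -80 + 5635 = 5555$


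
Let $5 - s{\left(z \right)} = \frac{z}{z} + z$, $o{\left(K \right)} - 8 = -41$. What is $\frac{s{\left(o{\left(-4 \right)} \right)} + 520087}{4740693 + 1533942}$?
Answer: $\frac{520124}{6274635} \approx 0.082893$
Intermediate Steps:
$o{\left(K \right)} = -33$ ($o{\left(K \right)} = 8 - 41 = -33$)
$s{\left(z \right)} = 4 - z$ ($s{\left(z \right)} = 5 - \left(\frac{z}{z} + z\right) = 5 - \left(1 + z\right) = 4 - z$)
$\frac{s{\left(o{\left(-4 \right)} \right)} + 520087}{4740693 + 1533942} = \frac{\left(4 - -33\right) + 520087}{4740693 + 1533942} = \frac{\left(4 + 33\right) + 520087}{6274635} = \left(37 + 520087\right) \frac{1}{6274635} = 520124 \cdot \frac{1}{6274635} = \frac{520124}{6274635}$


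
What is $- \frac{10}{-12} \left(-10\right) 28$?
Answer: $- \frac{700}{3} \approx -233.33$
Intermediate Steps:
$- \frac{10}{-12} \left(-10\right) 28 = \left(-10\right) \left(- \frac{1}{12}\right) \left(-10\right) 28 = \frac{5}{6} \left(-10\right) 28 = \left(- \frac{25}{3}\right) 28 = - \frac{700}{3}$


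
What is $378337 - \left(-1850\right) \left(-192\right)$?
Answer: $23137$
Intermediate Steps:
$378337 - \left(-1850\right) \left(-192\right) = 378337 - 355200 = 23137$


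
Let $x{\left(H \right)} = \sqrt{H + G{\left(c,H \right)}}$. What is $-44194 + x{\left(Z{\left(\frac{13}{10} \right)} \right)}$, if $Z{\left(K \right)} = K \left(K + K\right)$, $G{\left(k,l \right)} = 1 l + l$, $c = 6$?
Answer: $-44194 + \frac{13 \sqrt{6}}{10} \approx -44191.0$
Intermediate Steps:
$G{\left(k,l \right)} = 2 l$ ($G{\left(k,l \right)} = l + l = 2 l$)
$Z{\left(K \right)} = 2 K^{2}$ ($Z{\left(K \right)} = K 2 K = 2 K^{2}$)
$x{\left(H \right)} = \sqrt{3} \sqrt{H}$ ($x{\left(H \right)} = \sqrt{H + 2 H} = \sqrt{3 H} = \sqrt{3} \sqrt{H}$)
$-44194 + x{\left(Z{\left(\frac{13}{10} \right)} \right)} = -44194 + \sqrt{3} \sqrt{2 \left(\frac{13}{10}\right)^{2}} = -44194 + \sqrt{3} \sqrt{2 \cdot \frac{169}{100}} = -44194 + \sqrt{3} \sqrt{\frac{169}{50}} = -44194 + \sqrt{3} \frac{13 \sqrt{2}}{10} = -44194 + \frac{13 \sqrt{6}}{10}$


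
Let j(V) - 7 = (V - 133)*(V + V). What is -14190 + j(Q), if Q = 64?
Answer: -23015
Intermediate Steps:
j(V) = 7 + 2*V*(-133 + V) (j(V) = 7 + (V - 133)*(V + V) = 7 + (-133 + V)*(2*V) = 7 + 2*V*(-133 + V))
-14190 + j(Q) = -14190 + (7 - 266*64 + 2*64²) = -14190 + (7 - 17024 + 2*4096) = -14190 + (7 - 17024 + 8192) = -14190 - 8825 = -23015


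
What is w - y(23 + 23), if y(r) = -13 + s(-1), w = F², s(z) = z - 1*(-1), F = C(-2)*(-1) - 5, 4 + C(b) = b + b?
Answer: 22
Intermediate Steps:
C(b) = -4 + 2*b (C(b) = -4 + (b + b) = -4 + 2*b)
F = 3 (F = (-4 + 2*(-2))*(-1) - 5 = (-4 - 4)*(-1) - 5 = -8*(-1) - 5 = 8 - 5 = 3)
s(z) = 1 + z (s(z) = z + 1 = 1 + z)
w = 9 (w = 3² = 9)
y(r) = -13 (y(r) = -13 + (1 - 1) = -13 + 0 = -13)
w - y(23 + 23) = 9 - 1*(-13) = 9 + 13 = 22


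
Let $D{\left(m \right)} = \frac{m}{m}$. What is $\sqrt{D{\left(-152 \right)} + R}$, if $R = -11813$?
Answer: $2 i \sqrt{2953} \approx 108.68 i$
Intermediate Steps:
$D{\left(m \right)} = 1$
$\sqrt{D{\left(-152 \right)} + R} = \sqrt{1 - 11813} = \sqrt{-11812} = 2 i \sqrt{2953}$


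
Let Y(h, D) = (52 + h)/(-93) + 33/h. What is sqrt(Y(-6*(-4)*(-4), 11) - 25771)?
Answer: I*sqrt(14265104646)/744 ≈ 160.53*I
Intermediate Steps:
Y(h, D) = -52/93 + 33/h - h/93 (Y(h, D) = (52 + h)*(-1/93) + 33/h = (-52/93 - h/93) + 33/h = -52/93 + 33/h - h/93)
sqrt(Y(-6*(-4)*(-4), 11) - 25771) = sqrt((3069 - -6*(-4)*(-4)*(52 - 6*(-4)*(-4)))/(93*((-6*(-4)*(-4)))) - 25771) = sqrt((3069 - 24*(-4)*(52 + 24*(-4)))/(93*((24*(-4)))) - 25771) = sqrt((1/93)*(3069 - 1*(-96)*(52 - 96))/(-96) - 25771) = sqrt((1/93)*(-1/96)*(3069 - 1*(-96)*(-44)) - 25771) = sqrt((1/93)*(-1/96)*(3069 - 4224) - 25771) = sqrt((1/93)*(-1/96)*(-1155) - 25771) = sqrt(385/2976 - 25771) = sqrt(-76694111/2976) = I*sqrt(14265104646)/744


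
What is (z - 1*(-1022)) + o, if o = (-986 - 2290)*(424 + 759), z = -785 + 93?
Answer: -3875178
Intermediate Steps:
z = -692
o = -3875508 (o = -3276*1183 = -3875508)
(z - 1*(-1022)) + o = (-692 - 1*(-1022)) - 3875508 = (-692 + 1022) - 3875508 = 330 - 3875508 = -3875178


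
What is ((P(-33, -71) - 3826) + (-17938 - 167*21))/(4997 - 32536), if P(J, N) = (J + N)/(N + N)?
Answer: 1794189/1955269 ≈ 0.91762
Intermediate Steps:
P(J, N) = (J + N)/(2*N) (P(J, N) = (J + N)/((2*N)) = (J + N)*(1/(2*N)) = (J + N)/(2*N))
((P(-33, -71) - 3826) + (-17938 - 167*21))/(4997 - 32536) = (((1/2)*(-33 - 71)/(-71) - 3826) + (-17938 - 167*21))/(4997 - 32536) = (((1/2)*(-1/71)*(-104) - 3826) + (-17938 - 1*3507))/(-27539) = ((52/71 - 3826) + (-17938 - 3507))*(-1/27539) = (-271594/71 - 21445)*(-1/27539) = -1794189/71*(-1/27539) = 1794189/1955269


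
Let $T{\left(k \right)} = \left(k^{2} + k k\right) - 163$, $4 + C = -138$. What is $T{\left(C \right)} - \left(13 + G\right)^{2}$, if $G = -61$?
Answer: $37861$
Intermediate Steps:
$C = -142$ ($C = -4 - 138 = -142$)
$T{\left(k \right)} = -163 + 2 k^{2}$ ($T{\left(k \right)} = \left(k^{2} + k^{2}\right) - 163 = 2 k^{2} - 163 = -163 + 2 k^{2}$)
$T{\left(C \right)} - \left(13 + G\right)^{2} = \left(-163 + 2 \left(-142\right)^{2}\right) - \left(13 - 61\right)^{2} = \left(-163 + 2 \cdot 20164\right) - \left(-48\right)^{2} = \left(-163 + 40328\right) - 2304 = 40165 - 2304 = 37861$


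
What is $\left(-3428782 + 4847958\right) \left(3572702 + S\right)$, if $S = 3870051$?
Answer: $10562576431528$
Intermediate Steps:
$\left(-3428782 + 4847958\right) \left(3572702 + S\right) = \left(-3428782 + 4847958\right) \left(3572702 + 3870051\right) = 1419176 \cdot 7442753 = 10562576431528$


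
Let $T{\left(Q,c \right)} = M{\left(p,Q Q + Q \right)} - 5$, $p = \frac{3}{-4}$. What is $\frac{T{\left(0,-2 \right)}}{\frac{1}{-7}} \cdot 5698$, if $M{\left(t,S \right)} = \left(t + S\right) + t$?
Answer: $259259$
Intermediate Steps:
$p = - \frac{3}{4}$ ($p = 3 \left(- \frac{1}{4}\right) = - \frac{3}{4} \approx -0.75$)
$M{\left(t,S \right)} = S + 2 t$ ($M{\left(t,S \right)} = \left(S + t\right) + t = S + 2 t$)
$T{\left(Q,c \right)} = - \frac{13}{2} + Q + Q^{2}$ ($T{\left(Q,c \right)} = \left(\left(Q Q + Q\right) + 2 \left(- \frac{3}{4}\right)\right) - 5 = \left(\left(Q^{2} + Q\right) - \frac{3}{2}\right) - 5 = \left(\left(Q + Q^{2}\right) - \frac{3}{2}\right) - 5 = \left(- \frac{3}{2} + Q + Q^{2}\right) - 5 = - \frac{13}{2} + Q + Q^{2}$)
$\frac{T{\left(0,-2 \right)}}{\frac{1}{-7}} \cdot 5698 = \frac{- \frac{13}{2} + 0 + 0^{2}}{\frac{1}{-7}} \cdot 5698 = \frac{- \frac{13}{2} + 0 + 0}{- \frac{1}{7}} \cdot 5698 = \left(- \frac{13}{2}\right) \left(-7\right) 5698 = \frac{91}{2} \cdot 5698 = 259259$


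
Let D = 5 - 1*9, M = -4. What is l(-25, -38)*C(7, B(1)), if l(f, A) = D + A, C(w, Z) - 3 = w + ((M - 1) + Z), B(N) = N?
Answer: -252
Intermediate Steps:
D = -4 (D = 5 - 9 = -4)
C(w, Z) = -2 + Z + w (C(w, Z) = 3 + (w + ((-4 - 1) + Z)) = 3 + (w + (-5 + Z)) = 3 + (-5 + Z + w) = -2 + Z + w)
l(f, A) = -4 + A
l(-25, -38)*C(7, B(1)) = (-4 - 38)*(-2 + 1 + 7) = -42*6 = -252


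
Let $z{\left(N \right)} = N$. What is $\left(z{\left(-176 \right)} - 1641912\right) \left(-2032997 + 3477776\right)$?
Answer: $-2372454258552$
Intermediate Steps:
$\left(z{\left(-176 \right)} - 1641912\right) \left(-2032997 + 3477776\right) = \left(-176 - 1641912\right) \left(-2032997 + 3477776\right) = \left(-1642088\right) 1444779 = -2372454258552$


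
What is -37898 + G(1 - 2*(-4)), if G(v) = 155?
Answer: -37743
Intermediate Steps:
-37898 + G(1 - 2*(-4)) = -37898 + 155 = -37743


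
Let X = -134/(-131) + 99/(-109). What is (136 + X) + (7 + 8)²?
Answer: 5156356/14279 ≈ 361.11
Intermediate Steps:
X = 1637/14279 (X = -134*(-1/131) + 99*(-1/109) = 134/131 - 99/109 = 1637/14279 ≈ 0.11464)
(136 + X) + (7 + 8)² = (136 + 1637/14279) + (7 + 8)² = 1943581/14279 + 15² = 1943581/14279 + 225 = 5156356/14279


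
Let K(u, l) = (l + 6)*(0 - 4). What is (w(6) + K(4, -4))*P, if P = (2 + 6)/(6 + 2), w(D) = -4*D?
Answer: -32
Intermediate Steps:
K(u, l) = -24 - 4*l (K(u, l) = (6 + l)*(-4) = -24 - 4*l)
P = 1 (P = 8/8 = 8*(1/8) = 1)
(w(6) + K(4, -4))*P = (-4*6 + (-24 - 4*(-4)))*1 = (-24 + (-24 + 16))*1 = (-24 - 8)*1 = -32*1 = -32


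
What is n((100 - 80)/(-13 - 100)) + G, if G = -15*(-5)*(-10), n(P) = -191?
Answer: -941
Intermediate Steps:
G = -750 (G = 75*(-10) = -750)
n((100 - 80)/(-13 - 100)) + G = -191 - 750 = -941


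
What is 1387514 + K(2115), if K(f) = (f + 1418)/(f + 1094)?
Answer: 4452535959/3209 ≈ 1.3875e+6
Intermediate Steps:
K(f) = (1418 + f)/(1094 + f)
1387514 + K(2115) = 1387514 + (1418 + 2115)/(1094 + 2115) = 1387514 + 3533/3209 = 4452535959/3209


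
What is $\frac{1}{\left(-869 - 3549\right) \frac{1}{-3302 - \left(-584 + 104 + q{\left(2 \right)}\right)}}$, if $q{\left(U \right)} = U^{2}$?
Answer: $\frac{1413}{2209} \approx 0.63966$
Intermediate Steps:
$\frac{1}{\left(-869 - 3549\right) \frac{1}{-3302 - \left(-584 + 104 + q{\left(2 \right)}\right)}} = \frac{1}{\left(-869 - 3549\right) \frac{1}{-3302 + \left(584 - \left(8 \cdot 13 + 2^{2}\right)\right)}} = \frac{1}{\left(-4418\right) \frac{1}{-3302 + \left(584 - \left(104 + 4\right)\right)}} = \frac{1}{\left(-4418\right) \frac{1}{-3302 + \left(584 - 108\right)}} = \frac{1}{\left(-4418\right) \frac{1}{-3302 + 476}} = \frac{1}{\left(-4418\right) \frac{1}{-2826}} = \frac{1}{\left(-4418\right) \left(- \frac{1}{2826}\right)} = \frac{1}{\frac{2209}{1413}} = \frac{1413}{2209}$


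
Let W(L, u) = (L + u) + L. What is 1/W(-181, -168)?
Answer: -1/530 ≈ -0.0018868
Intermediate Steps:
W(L, u) = u + 2*L
1/W(-181, -168) = 1/(-168 + 2*(-181)) = 1/(-168 - 362) = 1/(-530) = -1/530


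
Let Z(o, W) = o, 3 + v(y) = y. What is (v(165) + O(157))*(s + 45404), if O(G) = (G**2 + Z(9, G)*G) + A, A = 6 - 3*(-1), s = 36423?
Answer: 2146567691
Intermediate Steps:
v(y) = -3 + y
A = 9 (A = 6 + 3 = 9)
O(G) = 9 + G**2 + 9*G (O(G) = (G**2 + 9*G) + 9 = 9 + G**2 + 9*G)
(v(165) + O(157))*(s + 45404) = ((-3 + 165) + (9 + 157**2 + 9*157))*(36423 + 45404) = (162 + (9 + 24649 + 1413))*81827 = (162 + 26071)*81827 = 26233*81827 = 2146567691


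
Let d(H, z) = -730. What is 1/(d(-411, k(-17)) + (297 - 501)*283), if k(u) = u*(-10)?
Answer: -1/58462 ≈ -1.7105e-5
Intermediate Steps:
k(u) = -10*u
1/(d(-411, k(-17)) + (297 - 501)*283) = 1/(-730 + (297 - 501)*283) = 1/(-730 - 204*283) = 1/(-730 - 57732) = 1/(-58462) = -1/58462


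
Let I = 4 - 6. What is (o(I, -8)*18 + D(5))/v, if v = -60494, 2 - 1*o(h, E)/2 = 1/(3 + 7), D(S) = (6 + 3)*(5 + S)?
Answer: -396/151235 ≈ -0.0026184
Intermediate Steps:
D(S) = 45 + 9*S (D(S) = 9*(5 + S) = 45 + 9*S)
I = -2
o(h, E) = 19/5 (o(h, E) = 4 - 2/(3 + 7) = 4 - 2/10 = 4 - 2*1/10 = 4 - 1/5 = 19/5)
(o(I, -8)*18 + D(5))/v = ((19/5)*18 + (45 + 9*5))/(-60494) = (342/5 + (45 + 45))*(-1/60494) = (342/5 + 90)*(-1/60494) = (792/5)*(-1/60494) = -396/151235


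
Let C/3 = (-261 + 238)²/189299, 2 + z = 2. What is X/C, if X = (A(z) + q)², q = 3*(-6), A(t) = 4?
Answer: 37102604/1587 ≈ 23379.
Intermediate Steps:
z = 0 (z = -2 + 2 = 0)
q = -18
C = 1587/189299 (C = 3*((-261 + 238)²/189299) = 3*((-23)²*(1/189299)) = 3*(529*(1/189299)) = 3*(529/189299) = 1587/189299 ≈ 0.0083836)
X = 196 (X = (4 - 18)² = (-14)² = 196)
X/C = 196/(1587/189299) = 196*(189299/1587) = 37102604/1587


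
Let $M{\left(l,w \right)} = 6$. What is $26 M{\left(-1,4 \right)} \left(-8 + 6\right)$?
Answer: $-312$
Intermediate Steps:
$26 M{\left(-1,4 \right)} \left(-8 + 6\right) = 26 \cdot 6 \left(-8 + 6\right) = 156 \left(-2\right) = -312$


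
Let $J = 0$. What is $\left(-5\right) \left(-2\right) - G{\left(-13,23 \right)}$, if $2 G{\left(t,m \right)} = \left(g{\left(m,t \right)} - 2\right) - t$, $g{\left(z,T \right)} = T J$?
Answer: $\frac{9}{2} \approx 4.5$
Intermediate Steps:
$g{\left(z,T \right)} = 0$ ($g{\left(z,T \right)} = T 0 = 0$)
$G{\left(t,m \right)} = -1 - \frac{t}{2}$ ($G{\left(t,m \right)} = \frac{\left(0 - 2\right) - t}{2} = \frac{-2 - t}{2} = -1 - \frac{t}{2}$)
$\left(-5\right) \left(-2\right) - G{\left(-13,23 \right)} = \left(-5\right) \left(-2\right) - \left(-1 - - \frac{13}{2}\right) = 10 - \left(-1 + \frac{13}{2}\right) = 10 - \frac{11}{2} = \frac{9}{2}$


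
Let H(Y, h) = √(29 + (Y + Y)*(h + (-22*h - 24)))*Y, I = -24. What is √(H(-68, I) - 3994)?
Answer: √(-3994 - 68*I*√65251) ≈ 83.155 - 104.44*I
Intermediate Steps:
H(Y, h) = Y*√(29 + 2*Y*(-24 - 21*h)) (H(Y, h) = √(29 + (2*Y)*(h + (-24 - 22*h)))*Y = √(29 + (2*Y)*(-24 - 21*h))*Y = √(29 + 2*Y*(-24 - 21*h))*Y = Y*√(29 + 2*Y*(-24 - 21*h)))
√(H(-68, I) - 3994) = √(-68*√(29 - 48*(-68) - 42*(-68)*(-24)) - 3994) = √(-68*√(29 + 3264 - 68544) - 3994) = √(-68*I*√65251 - 3994) = √(-3994 - 68*I*√65251)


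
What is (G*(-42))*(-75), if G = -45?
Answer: -141750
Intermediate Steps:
(G*(-42))*(-75) = -45*(-42)*(-75) = 1890*(-75) = -141750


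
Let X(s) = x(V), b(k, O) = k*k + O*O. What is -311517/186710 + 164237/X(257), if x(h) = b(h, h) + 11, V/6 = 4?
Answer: 30302395999/217143730 ≈ 139.55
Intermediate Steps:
V = 24 (V = 6*4 = 24)
b(k, O) = O² + k² (b(k, O) = k² + O² = O² + k²)
x(h) = 11 + 2*h² (x(h) = (h² + h²) + 11 = 2*h² + 11 = 11 + 2*h²)
X(s) = 1163 (X(s) = 11 + 2*24² = 11 + 2*576 = 11 + 1152 = 1163)
-311517/186710 + 164237/X(257) = -311517/186710 + 164237/1163 = 30302395999/217143730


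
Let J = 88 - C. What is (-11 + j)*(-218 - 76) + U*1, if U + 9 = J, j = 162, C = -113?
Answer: -44202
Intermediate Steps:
J = 201 (J = 88 - 1*(-113) = 88 + 113 = 201)
U = 192 (U = -9 + 201 = 192)
(-11 + j)*(-218 - 76) + U*1 = (-11 + 162)*(-218 - 76) + 192*1 = 151*(-294) + 192 = -44394 + 192 = -44202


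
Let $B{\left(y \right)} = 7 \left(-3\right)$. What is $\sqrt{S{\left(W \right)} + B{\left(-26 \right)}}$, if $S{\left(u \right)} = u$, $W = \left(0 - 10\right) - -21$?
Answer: $i \sqrt{10} \approx 3.1623 i$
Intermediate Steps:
$W = 11$ ($W = \left(0 - 10\right) + 21 = -10 + 21 = 11$)
$B{\left(y \right)} = -21$
$\sqrt{S{\left(W \right)} + B{\left(-26 \right)}} = \sqrt{11 - 21} = \sqrt{-10} = i \sqrt{10}$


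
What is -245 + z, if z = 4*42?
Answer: -77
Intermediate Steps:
z = 168
-245 + z = -245 + 168 = -77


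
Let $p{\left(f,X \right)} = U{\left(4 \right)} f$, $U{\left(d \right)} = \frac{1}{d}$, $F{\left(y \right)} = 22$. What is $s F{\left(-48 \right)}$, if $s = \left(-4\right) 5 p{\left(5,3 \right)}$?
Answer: $-550$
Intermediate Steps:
$p{\left(f,X \right)} = \frac{f}{4}$
$s = -25$ ($s = \left(-4\right) 5 \cdot \frac{1}{4} \cdot 5 = \left(-20\right) \frac{5}{4} = -25$)
$s F{\left(-48 \right)} = \left(-25\right) 22 = -550$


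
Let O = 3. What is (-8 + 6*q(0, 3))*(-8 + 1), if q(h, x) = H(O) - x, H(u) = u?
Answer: 56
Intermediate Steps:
q(h, x) = 3 - x
(-8 + 6*q(0, 3))*(-8 + 1) = (-8 + 6*(3 - 1*3))*(-8 + 1) = (-8 + 6*(3 - 3))*(-7) = (-8 + 6*0)*(-7) = (-8 + 0)*(-7) = -8*(-7) = 56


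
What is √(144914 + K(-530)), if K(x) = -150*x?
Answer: √224414 ≈ 473.72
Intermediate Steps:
K(x) = -150*x
√(144914 + K(-530)) = √(144914 - 150*(-530)) = √(144914 + 79500) = √224414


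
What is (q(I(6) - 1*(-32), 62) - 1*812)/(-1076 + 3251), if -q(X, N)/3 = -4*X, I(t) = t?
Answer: -356/2175 ≈ -0.16368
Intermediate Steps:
q(X, N) = 12*X (q(X, N) = -(-12)*X = 12*X)
(q(I(6) - 1*(-32), 62) - 1*812)/(-1076 + 3251) = (12*(6 - 1*(-32)) - 1*812)/(-1076 + 3251) = (12*(6 + 32) - 812)/2175 = (12*38 - 812)*(1/2175) = (456 - 812)*(1/2175) = -356*1/2175 = -356/2175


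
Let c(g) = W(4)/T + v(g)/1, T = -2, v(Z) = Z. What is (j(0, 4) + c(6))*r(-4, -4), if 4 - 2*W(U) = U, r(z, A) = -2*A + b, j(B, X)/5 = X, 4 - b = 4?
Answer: 208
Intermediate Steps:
b = 0 (b = 4 - 1*4 = 4 - 4 = 0)
j(B, X) = 5*X
r(z, A) = -2*A (r(z, A) = -2*A + 0 = -2*A)
W(U) = 2 - U/2
c(g) = g (c(g) = (2 - ½*4)/(-2) + g/1 = (2 - 2)*(-½) + g*1 = 0*(-½) + g = 0 + g = g)
(j(0, 4) + c(6))*r(-4, -4) = (5*4 + 6)*(-2*(-4)) = (20 + 6)*8 = 26*8 = 208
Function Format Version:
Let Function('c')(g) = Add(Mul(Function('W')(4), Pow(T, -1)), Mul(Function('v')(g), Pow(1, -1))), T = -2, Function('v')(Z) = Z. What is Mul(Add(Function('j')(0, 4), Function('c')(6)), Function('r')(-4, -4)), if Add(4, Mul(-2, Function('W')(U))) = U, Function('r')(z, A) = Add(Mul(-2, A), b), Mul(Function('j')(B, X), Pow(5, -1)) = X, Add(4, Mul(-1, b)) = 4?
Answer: 208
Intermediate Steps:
b = 0 (b = Add(4, Mul(-1, 4)) = Add(4, -4) = 0)
Function('j')(B, X) = Mul(5, X)
Function('r')(z, A) = Mul(-2, A) (Function('r')(z, A) = Add(Mul(-2, A), 0) = Mul(-2, A))
Function('W')(U) = Add(2, Mul(Rational(-1, 2), U))
Function('c')(g) = g (Function('c')(g) = Add(Mul(Add(2, Mul(Rational(-1, 2), 4)), Pow(-2, -1)), Mul(g, Pow(1, -1))) = Add(Mul(Add(2, -2), Rational(-1, 2)), Mul(g, 1)) = Add(Mul(0, Rational(-1, 2)), g) = Add(0, g) = g)
Mul(Add(Function('j')(0, 4), Function('c')(6)), Function('r')(-4, -4)) = Mul(Add(Mul(5, 4), 6), Mul(-2, -4)) = Mul(Add(20, 6), 8) = Mul(26, 8) = 208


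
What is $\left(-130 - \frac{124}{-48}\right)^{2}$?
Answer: $\frac{2337841}{144} \approx 16235.0$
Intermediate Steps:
$\left(-130 - \frac{124}{-48}\right)^{2} = \left(-130 - - \frac{31}{12}\right)^{2} = \left(-130 + \frac{31}{12}\right)^{2} = \left(- \frac{1529}{12}\right)^{2} = \frac{2337841}{144}$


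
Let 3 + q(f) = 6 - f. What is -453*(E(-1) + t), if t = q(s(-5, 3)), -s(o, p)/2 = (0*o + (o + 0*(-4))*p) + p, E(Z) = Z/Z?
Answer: 9060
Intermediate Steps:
E(Z) = 1
s(o, p) = -2*p - 2*o*p (s(o, p) = -2*((0*o + (o + 0*(-4))*p) + p) = -2*((0 + (o + 0)*p) + p) = -2*((0 + o*p) + p) = -2*(o*p + p) = -2*(p + o*p) = -2*p - 2*o*p)
q(f) = 3 - f (q(f) = -3 + (6 - f) = 3 - f)
t = -21 (t = 3 - (-2)*3*(1 - 5) = 3 - (-2)*3*(-4) = 3 - 1*24 = 3 - 24 = -21)
-453*(E(-1) + t) = -453*(1 - 21) = -453*(-20) = 9060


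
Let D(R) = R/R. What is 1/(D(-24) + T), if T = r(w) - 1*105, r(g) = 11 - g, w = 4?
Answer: -1/97 ≈ -0.010309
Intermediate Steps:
D(R) = 1
T = -98 (T = (11 - 1*4) - 1*105 = (11 - 4) - 105 = 7 - 105 = -98)
1/(D(-24) + T) = 1/(1 - 98) = 1/(-97) = -1/97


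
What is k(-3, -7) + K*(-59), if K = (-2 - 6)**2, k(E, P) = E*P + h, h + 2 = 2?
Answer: -3755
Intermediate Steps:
h = 0 (h = -2 + 2 = 0)
k(E, P) = E*P (k(E, P) = E*P + 0 = E*P)
K = 64 (K = (-8)**2 = 64)
k(-3, -7) + K*(-59) = -3*(-7) + 64*(-59) = 21 - 3776 = -3755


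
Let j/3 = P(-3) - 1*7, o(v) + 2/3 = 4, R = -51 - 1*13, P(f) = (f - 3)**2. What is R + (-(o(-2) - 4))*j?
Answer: -6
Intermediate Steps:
P(f) = (-3 + f)**2
R = -64 (R = -51 - 13 = -64)
o(v) = 10/3 (o(v) = -2/3 + 4 = 10/3)
j = 87 (j = 3*((-3 - 3)**2 - 1*7) = 3*((-6)**2 - 7) = 3*(36 - 7) = 3*29 = 87)
R + (-(o(-2) - 4))*j = -64 - (10/3 - 4)*87 = -64 - 1*(-2/3)*87 = -64 + (2/3)*87 = -64 + 58 = -6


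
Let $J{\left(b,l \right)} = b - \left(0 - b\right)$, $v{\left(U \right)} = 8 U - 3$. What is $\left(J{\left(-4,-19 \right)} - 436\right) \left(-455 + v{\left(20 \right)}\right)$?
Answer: $132312$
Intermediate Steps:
$v{\left(U \right)} = -3 + 8 U$
$J{\left(b,l \right)} = 2 b$ ($J{\left(b,l \right)} = b - - b = b + b = 2 b$)
$\left(J{\left(-4,-19 \right)} - 436\right) \left(-455 + v{\left(20 \right)}\right) = \left(2 \left(-4\right) - 436\right) \left(-455 + \left(-3 + 8 \cdot 20\right)\right) = \left(-8 - 436\right) \left(-455 + \left(-3 + 160\right)\right) = - 444 \left(-455 + 157\right) = \left(-444\right) \left(-298\right) = 132312$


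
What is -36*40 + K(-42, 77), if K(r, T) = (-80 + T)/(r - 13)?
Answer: -79197/55 ≈ -1439.9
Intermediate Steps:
K(r, T) = (-80 + T)/(-13 + r)
-36*40 + K(-42, 77) = -36*40 + (-80 + 77)/(-13 - 42) = -1440 - 3/(-55) = -1440 - 1/55*(-3) = -1440 + 3/55 = -79197/55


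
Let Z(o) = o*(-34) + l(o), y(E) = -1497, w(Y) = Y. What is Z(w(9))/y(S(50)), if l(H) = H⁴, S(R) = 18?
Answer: -2085/499 ≈ -4.1784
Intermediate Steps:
Z(o) = o⁴ - 34*o (Z(o) = o*(-34) + o⁴ = -34*o + o⁴ = o⁴ - 34*o)
Z(w(9))/y(S(50)) = (9*(-34 + 9³))/(-1497) = (9*(-34 + 729))*(-1/1497) = (9*695)*(-1/1497) = 6255*(-1/1497) = -2085/499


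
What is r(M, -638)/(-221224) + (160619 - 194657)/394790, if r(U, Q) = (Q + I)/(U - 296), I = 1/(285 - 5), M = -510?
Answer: -169944600539897/1971021934161280 ≈ -0.086222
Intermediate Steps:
I = 1/280 ≈ 0.0035714
r(U, Q) = (1/280 + Q)/(-296 + U) (r(U, Q) = (Q + 1/280)/(U - 296) = (1/280 + Q)/(-296 + U))
r(M, -638)/(-221224) + (160619 - 194657)/394790 = ((1/280 - 638)/(-296 - 510))/(-221224) + (160619 - 194657)/394790 = (-178639/280/(-806))*(-1/221224) - 34038*1/394790 = -1/806*(-178639/280)*(-1/221224) - 17019/197395 = (178639/225680)*(-1/221224) - 17019/197395 = -178639/49925832320 - 17019/197395 = -169944600539897/1971021934161280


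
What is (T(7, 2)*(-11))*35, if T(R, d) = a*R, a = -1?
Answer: 2695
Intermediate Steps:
T(R, d) = -R
(T(7, 2)*(-11))*35 = (-1*7*(-11))*35 = -7*(-11)*35 = 77*35 = 2695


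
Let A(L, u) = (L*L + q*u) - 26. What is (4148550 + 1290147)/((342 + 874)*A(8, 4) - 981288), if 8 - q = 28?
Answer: -1812899/344120 ≈ -5.2682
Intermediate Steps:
q = -20 (q = 8 - 1*28 = 8 - 28 = -20)
A(L, u) = -26 + L² - 20*u (A(L, u) = (L*L - 20*u) - 26 = (L² - 20*u) - 26 = -26 + L² - 20*u)
(4148550 + 1290147)/((342 + 874)*A(8, 4) - 981288) = (4148550 + 1290147)/((342 + 874)*(-26 + 8² - 20*4) - 981288) = 5438697/(1216*(-26 + 64 - 80) - 981288) = 5438697/(1216*(-42) - 981288) = 5438697/(-51072 - 981288) = 5438697/(-1032360) = 5438697*(-1/1032360) = -1812899/344120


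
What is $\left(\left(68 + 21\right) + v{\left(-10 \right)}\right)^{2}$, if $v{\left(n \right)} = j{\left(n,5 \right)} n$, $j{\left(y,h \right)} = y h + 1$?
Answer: $335241$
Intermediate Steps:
$j{\left(y,h \right)} = 1 + h y$ ($j{\left(y,h \right)} = h y + 1 = 1 + h y$)
$v{\left(n \right)} = n \left(1 + 5 n\right)$ ($v{\left(n \right)} = \left(1 + 5 n\right) n = n \left(1 + 5 n\right)$)
$\left(\left(68 + 21\right) + v{\left(-10 \right)}\right)^{2} = \left(\left(68 + 21\right) - 10 \left(1 + 5 \left(-10\right)\right)\right)^{2} = \left(89 - 10 \left(1 - 50\right)\right)^{2} = \left(89 - -490\right)^{2} = \left(89 + 490\right)^{2} = 579^{2} = 335241$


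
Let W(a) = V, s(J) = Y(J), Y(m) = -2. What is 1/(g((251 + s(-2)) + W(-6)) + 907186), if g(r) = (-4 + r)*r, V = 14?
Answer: 1/975303 ≈ 1.0253e-6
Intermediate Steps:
s(J) = -2
W(a) = 14
g(r) = r*(-4 + r)
1/(g((251 + s(-2)) + W(-6)) + 907186) = 1/(((251 - 2) + 14)*(-4 + ((251 - 2) + 14)) + 907186) = 1/((249 + 14)*(-4 + (249 + 14)) + 907186) = 1/(263*(-4 + 263) + 907186) = 1/(263*259 + 907186) = 1/(68117 + 907186) = 1/975303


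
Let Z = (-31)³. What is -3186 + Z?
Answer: -32977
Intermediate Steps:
Z = -29791
-3186 + Z = -3186 - 29791 = -32977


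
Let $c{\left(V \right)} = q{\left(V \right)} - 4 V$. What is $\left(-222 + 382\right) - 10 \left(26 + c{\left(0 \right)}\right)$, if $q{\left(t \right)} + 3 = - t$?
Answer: $-70$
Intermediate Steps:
$q{\left(t \right)} = -3 - t$
$c{\left(V \right)} = -3 - 5 V$ ($c{\left(V \right)} = \left(-3 - V\right) - 4 V = -3 - 5 V$)
$\left(-222 + 382\right) - 10 \left(26 + c{\left(0 \right)}\right) = \left(-222 + 382\right) - 10 \left(26 - 3\right) = 160 - 10 \left(26 + \left(-3 + 0\right)\right) = 160 - 10 \left(26 - 3\right) = 160 - 230 = -70$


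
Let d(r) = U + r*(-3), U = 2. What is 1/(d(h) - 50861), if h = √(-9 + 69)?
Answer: -5651/287404149 + 2*√15/862212447 ≈ -1.9653e-5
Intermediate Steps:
h = 2*√15 (h = √60 = 2*√15 ≈ 7.7460)
d(r) = 2 - 3*r (d(r) = 2 + r*(-3) = 2 - 3*r)
1/(d(h) - 50861) = 1/((2 - 6*√15) - 50861) = 1/(-50859 - 6*√15)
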